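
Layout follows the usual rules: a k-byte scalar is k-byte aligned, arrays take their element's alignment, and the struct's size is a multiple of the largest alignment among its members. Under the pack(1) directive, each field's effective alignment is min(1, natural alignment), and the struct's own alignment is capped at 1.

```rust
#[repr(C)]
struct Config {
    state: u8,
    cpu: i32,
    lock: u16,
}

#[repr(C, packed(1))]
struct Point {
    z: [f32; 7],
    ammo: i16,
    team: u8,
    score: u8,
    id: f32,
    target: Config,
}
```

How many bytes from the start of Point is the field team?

Config: 0..1  state  (1B, 1-aligned); 1..4  -- padding (3B); 4..8  cpu  (4B, 4-aligned); 8..10  lock  (2B, 2-aligned); 10..12  -- tail padding (2B); sizeof = 12, alignof = 4
0..28  z  (28B, 1-aligned)
28..30  ammo  (2B, 1-aligned)
30..31  team  (1B, 1-aligned)

30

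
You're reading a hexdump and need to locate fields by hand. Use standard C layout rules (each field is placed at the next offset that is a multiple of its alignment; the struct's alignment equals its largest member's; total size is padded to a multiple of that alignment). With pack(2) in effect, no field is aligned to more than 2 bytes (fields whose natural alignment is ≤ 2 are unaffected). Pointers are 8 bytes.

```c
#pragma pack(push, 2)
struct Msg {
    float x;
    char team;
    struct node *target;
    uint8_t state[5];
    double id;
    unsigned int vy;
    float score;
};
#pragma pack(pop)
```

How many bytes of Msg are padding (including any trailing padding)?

2

x at 0 (size 4, align 2) → ends 4
team at 4 (size 1, align 1) → ends 5
pad 1 to align 2 for target
target at 6 (size 8, align 2) → ends 14
state at 14 (size 5, align 1) → ends 19
pad 1 to align 2 for id
id at 20 (size 8, align 2) → ends 28
vy at 28 (size 4, align 2) → ends 32
score at 32 (size 4, align 2) → ends 36
total 36 bytes, alignment 2
data bytes 34, size 36 → padding 2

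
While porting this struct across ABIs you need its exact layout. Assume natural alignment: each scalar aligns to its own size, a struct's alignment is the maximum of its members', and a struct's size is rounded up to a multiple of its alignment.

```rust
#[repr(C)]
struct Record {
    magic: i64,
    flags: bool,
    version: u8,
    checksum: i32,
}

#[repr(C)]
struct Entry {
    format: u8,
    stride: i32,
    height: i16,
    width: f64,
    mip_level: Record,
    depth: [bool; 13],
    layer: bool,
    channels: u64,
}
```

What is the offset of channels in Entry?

56

Record: 0..8  magic  (8B, 8-aligned); 8..9  flags  (1B, 1-aligned); 9..10  version  (1B, 1-aligned); 10..12  -- padding (2B); 12..16  checksum  (4B, 4-aligned); sizeof = 16, alignof = 8
0..1  format  (1B, 1-aligned)
1..4  -- padding (3B)
4..8  stride  (4B, 4-aligned)
8..10  height  (2B, 2-aligned)
10..16  -- padding (6B)
16..24  width  (8B, 8-aligned)
24..40  mip_level  (16B, 8-aligned)
40..53  depth  (13B, 1-aligned)
53..54  layer  (1B, 1-aligned)
54..56  -- padding (2B)
56..64  channels  (8B, 8-aligned)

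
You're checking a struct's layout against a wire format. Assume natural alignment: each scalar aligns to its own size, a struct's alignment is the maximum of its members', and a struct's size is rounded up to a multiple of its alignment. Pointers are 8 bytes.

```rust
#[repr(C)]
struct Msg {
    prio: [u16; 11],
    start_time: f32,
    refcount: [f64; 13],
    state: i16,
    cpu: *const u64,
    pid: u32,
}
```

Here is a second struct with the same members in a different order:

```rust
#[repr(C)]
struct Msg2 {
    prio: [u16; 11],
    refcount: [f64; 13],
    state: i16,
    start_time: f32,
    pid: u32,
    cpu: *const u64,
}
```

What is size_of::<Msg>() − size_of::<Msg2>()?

8

@0: prio [22B, align 2] → 22
+2 pad (align 4)
@24: start_time [4B, align 4] → 28
+4 pad (align 8)
@32: refcount [104B, align 8] → 136
@136: state [2B, align 2] → 138
+6 pad (align 8)
@144: cpu [8B, align 8] → 152
@152: pid [4B, align 4] → 156
+4 tail pad (align 8)
size 160, align 8
— Msg2 —
@0: prio [22B, align 2] → 22
+2 pad (align 8)
@24: refcount [104B, align 8] → 128
@128: state [2B, align 2] → 130
+2 pad (align 4)
@132: start_time [4B, align 4] → 136
@136: pid [4B, align 4] → 140
+4 pad (align 8)
@144: cpu [8B, align 8] → 152
size 152, align 8
160 − 152 = 8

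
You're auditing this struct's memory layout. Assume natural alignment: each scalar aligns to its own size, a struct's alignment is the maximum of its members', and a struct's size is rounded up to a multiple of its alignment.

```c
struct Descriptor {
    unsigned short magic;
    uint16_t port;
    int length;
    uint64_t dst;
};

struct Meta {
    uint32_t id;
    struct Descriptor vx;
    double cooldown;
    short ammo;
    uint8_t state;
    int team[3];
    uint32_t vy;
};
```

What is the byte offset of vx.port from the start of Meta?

10

Descriptor: @0: magic [2B, align 2] → 2; @2: port [2B, align 2] → 4; @4: length [4B, align 4] → 8; @8: dst [8B, align 8] → 16; size 16, align 8
@0: id [4B, align 4] → 4
+4 pad (align 8)
@8: vx [16B, align 8] → 24
within Descriptor: port at 2
8 + 2 = 10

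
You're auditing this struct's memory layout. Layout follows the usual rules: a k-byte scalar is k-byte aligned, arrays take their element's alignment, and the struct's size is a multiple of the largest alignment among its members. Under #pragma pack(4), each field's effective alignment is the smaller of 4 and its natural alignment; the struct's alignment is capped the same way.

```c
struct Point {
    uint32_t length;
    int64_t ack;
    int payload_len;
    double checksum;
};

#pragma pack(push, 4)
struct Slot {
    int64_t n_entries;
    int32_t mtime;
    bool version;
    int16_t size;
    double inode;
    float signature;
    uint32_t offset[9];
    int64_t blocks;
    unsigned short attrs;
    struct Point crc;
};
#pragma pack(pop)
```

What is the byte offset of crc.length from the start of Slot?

76

Point: 0..4  length  (4B, 4-aligned); 4..8  -- padding (4B); 8..16  ack  (8B, 8-aligned); 16..20  payload_len  (4B, 4-aligned); 20..24  -- padding (4B); 24..32  checksum  (8B, 8-aligned); sizeof = 32, alignof = 8
0..8  n_entries  (8B, 4-aligned)
8..12  mtime  (4B, 4-aligned)
12..13  version  (1B, 1-aligned)
13..14  -- padding (1B)
14..16  size  (2B, 2-aligned)
16..24  inode  (8B, 4-aligned)
24..28  signature  (4B, 4-aligned)
28..64  offset  (36B, 4-aligned)
64..72  blocks  (8B, 4-aligned)
72..74  attrs  (2B, 2-aligned)
74..76  -- padding (2B)
76..108  crc  (32B, 4-aligned)
within Point: length at 0
76 + 0 = 76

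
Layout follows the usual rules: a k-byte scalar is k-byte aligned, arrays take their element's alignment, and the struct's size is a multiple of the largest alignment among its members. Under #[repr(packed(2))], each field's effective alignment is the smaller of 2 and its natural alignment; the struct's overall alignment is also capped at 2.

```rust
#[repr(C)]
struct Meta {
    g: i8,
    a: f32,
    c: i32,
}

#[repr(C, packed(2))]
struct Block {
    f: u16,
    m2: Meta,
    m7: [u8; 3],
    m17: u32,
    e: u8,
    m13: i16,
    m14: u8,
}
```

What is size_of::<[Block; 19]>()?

Meta: 0..1  g  (1B, 1-aligned); 1..4  -- padding (3B); 4..8  a  (4B, 4-aligned); 8..12  c  (4B, 4-aligned); sizeof = 12, alignof = 4
0..2  f  (2B, 2-aligned)
2..14  m2  (12B, 2-aligned)
14..17  m7  (3B, 1-aligned)
17..18  -- padding (1B)
18..22  m17  (4B, 2-aligned)
22..23  e  (1B, 1-aligned)
23..24  -- padding (1B)
24..26  m13  (2B, 2-aligned)
26..27  m14  (1B, 1-aligned)
27..28  -- tail padding (1B)
sizeof = 28, alignof = 2
array of 19: 19 × 28 = 532

532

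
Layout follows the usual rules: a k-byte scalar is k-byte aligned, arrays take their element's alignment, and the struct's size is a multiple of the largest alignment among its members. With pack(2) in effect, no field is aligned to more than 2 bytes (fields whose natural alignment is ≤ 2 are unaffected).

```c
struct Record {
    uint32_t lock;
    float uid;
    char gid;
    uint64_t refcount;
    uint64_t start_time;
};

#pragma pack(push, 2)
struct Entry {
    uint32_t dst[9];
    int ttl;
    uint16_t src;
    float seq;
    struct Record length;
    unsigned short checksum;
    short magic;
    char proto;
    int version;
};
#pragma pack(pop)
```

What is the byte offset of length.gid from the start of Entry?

Record: 0..4  lock  (4B, 4-aligned); 4..8  uid  (4B, 4-aligned); 8..9  gid  (1B, 1-aligned); 9..16  -- padding (7B); 16..24  refcount  (8B, 8-aligned); 24..32  start_time  (8B, 8-aligned); sizeof = 32, alignof = 8
0..36  dst  (36B, 2-aligned)
36..40  ttl  (4B, 2-aligned)
40..42  src  (2B, 2-aligned)
42..46  seq  (4B, 2-aligned)
46..78  length  (32B, 2-aligned)
within Record: gid at 8
46 + 8 = 54

54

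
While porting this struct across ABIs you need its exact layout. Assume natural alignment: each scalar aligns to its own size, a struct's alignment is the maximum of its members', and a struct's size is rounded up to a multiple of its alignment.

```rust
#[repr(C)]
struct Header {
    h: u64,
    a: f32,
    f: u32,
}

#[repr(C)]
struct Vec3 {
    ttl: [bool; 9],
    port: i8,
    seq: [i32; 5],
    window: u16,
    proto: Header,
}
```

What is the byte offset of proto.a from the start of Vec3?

Header: 0..8  h  (8B, 8-aligned); 8..12  a  (4B, 4-aligned); 12..16  f  (4B, 4-aligned); sizeof = 16, alignof = 8
0..9  ttl  (9B, 1-aligned)
9..10  port  (1B, 1-aligned)
10..12  -- padding (2B)
12..32  seq  (20B, 4-aligned)
32..34  window  (2B, 2-aligned)
34..40  -- padding (6B)
40..56  proto  (16B, 8-aligned)
within Header: a at 8
40 + 8 = 48

48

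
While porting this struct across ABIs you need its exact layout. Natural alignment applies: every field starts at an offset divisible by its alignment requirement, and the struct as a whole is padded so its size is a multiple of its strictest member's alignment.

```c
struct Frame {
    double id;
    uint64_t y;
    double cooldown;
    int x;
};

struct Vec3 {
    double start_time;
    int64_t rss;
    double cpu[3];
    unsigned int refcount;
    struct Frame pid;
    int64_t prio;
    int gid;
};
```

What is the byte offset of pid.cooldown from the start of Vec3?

Frame: 0..8  id  (8B, 8-aligned); 8..16  y  (8B, 8-aligned); 16..24  cooldown  (8B, 8-aligned); 24..28  x  (4B, 4-aligned); 28..32  -- tail padding (4B); sizeof = 32, alignof = 8
0..8  start_time  (8B, 8-aligned)
8..16  rss  (8B, 8-aligned)
16..40  cpu  (24B, 8-aligned)
40..44  refcount  (4B, 4-aligned)
44..48  -- padding (4B)
48..80  pid  (32B, 8-aligned)
within Frame: cooldown at 16
48 + 16 = 64

64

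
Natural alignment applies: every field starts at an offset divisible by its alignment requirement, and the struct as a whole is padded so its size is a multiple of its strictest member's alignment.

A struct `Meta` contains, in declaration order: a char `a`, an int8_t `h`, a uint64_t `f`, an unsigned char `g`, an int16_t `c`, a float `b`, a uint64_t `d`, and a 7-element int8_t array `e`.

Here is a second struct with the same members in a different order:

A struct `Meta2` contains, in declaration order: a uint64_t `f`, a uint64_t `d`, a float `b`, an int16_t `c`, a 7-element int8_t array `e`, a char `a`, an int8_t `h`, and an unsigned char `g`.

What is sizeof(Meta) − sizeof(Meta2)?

8

@0: a [1B, align 1] → 1
@1: h [1B, align 1] → 2
+6 pad (align 8)
@8: f [8B, align 8] → 16
@16: g [1B, align 1] → 17
+1 pad (align 2)
@18: c [2B, align 2] → 20
@20: b [4B, align 4] → 24
@24: d [8B, align 8] → 32
@32: e [7B, align 1] → 39
+1 tail pad (align 8)
size 40, align 8
— Meta2 —
@0: f [8B, align 8] → 8
@8: d [8B, align 8] → 16
@16: b [4B, align 4] → 20
@20: c [2B, align 2] → 22
@22: e [7B, align 1] → 29
@29: a [1B, align 1] → 30
@30: h [1B, align 1] → 31
@31: g [1B, align 1] → 32
size 32, align 8
40 − 32 = 8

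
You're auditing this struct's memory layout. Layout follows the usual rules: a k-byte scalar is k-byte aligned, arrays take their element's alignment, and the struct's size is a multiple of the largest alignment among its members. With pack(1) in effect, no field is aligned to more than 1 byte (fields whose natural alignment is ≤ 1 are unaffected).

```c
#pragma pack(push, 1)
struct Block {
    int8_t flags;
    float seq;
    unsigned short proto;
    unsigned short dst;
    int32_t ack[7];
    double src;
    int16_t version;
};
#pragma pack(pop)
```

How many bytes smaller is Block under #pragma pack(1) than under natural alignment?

9

natural layout:
  flags at 0 (size 1, align 1) → ends 1
  pad 3 to align 4 for seq
  seq at 4 (size 4, align 4) → ends 8
  proto at 8 (size 2, align 2) → ends 10
  dst at 10 (size 2, align 2) → ends 12
  ack at 12 (size 28, align 4) → ends 40
  src at 40 (size 8, align 8) → ends 48
  version at 48 (size 2, align 2) → ends 50
  tail pad 6 to reach multiple of 8
  total 56 bytes, alignment 8
packed(1) layout:
  flags at 0 (size 1, align 1) → ends 1
  seq at 1 (size 4, align 1) → ends 5
  proto at 5 (size 2, align 1) → ends 7
  dst at 7 (size 2, align 1) → ends 9
  ack at 9 (size 28, align 1) → ends 37
  src at 37 (size 8, align 1) → ends 45
  version at 45 (size 2, align 1) → ends 47
  total 47 bytes, alignment 1
56 − 47 = 9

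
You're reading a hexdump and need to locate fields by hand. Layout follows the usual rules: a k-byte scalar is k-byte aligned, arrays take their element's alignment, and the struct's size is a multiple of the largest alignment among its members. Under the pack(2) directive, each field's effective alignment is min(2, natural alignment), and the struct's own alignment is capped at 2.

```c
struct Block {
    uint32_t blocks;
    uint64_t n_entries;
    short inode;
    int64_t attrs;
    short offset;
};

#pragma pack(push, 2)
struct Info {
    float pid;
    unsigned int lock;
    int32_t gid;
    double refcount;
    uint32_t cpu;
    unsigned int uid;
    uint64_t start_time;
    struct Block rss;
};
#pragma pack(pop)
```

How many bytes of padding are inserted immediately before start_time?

Block: @0: blocks [4B, align 4] → 4; +4 pad (align 8); @8: n_entries [8B, align 8] → 16; @16: inode [2B, align 2] → 18; +6 pad (align 8); @24: attrs [8B, align 8] → 32; @32: offset [2B, align 2] → 34; +6 tail pad (align 8); size 40, align 8
@0: pid [4B, align 2] → 4
@4: lock [4B, align 2] → 8
@8: gid [4B, align 2] → 12
@12: refcount [8B, align 2] → 20
@20: cpu [4B, align 2] → 24
@24: uid [4B, align 2] → 28
@28: start_time [8B, align 2] → 36

0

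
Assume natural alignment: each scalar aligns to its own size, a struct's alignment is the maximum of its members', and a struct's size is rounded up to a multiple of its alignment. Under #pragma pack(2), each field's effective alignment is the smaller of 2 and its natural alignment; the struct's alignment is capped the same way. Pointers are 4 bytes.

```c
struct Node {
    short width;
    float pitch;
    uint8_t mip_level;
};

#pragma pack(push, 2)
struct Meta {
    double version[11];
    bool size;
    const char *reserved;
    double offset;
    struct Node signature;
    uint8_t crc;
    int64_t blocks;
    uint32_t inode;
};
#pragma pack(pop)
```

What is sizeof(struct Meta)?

Node: 0..2  width  (2B, 2-aligned); 2..4  -- padding (2B); 4..8  pitch  (4B, 4-aligned); 8..9  mip_level  (1B, 1-aligned); 9..12  -- tail padding (3B); sizeof = 12, alignof = 4
0..88  version  (88B, 2-aligned)
88..89  size  (1B, 1-aligned)
89..90  -- padding (1B)
90..94  reserved  (4B, 2-aligned)
94..102  offset  (8B, 2-aligned)
102..114  signature  (12B, 2-aligned)
114..115  crc  (1B, 1-aligned)
115..116  -- padding (1B)
116..124  blocks  (8B, 2-aligned)
124..128  inode  (4B, 2-aligned)
sizeof = 128, alignof = 2

128 bytes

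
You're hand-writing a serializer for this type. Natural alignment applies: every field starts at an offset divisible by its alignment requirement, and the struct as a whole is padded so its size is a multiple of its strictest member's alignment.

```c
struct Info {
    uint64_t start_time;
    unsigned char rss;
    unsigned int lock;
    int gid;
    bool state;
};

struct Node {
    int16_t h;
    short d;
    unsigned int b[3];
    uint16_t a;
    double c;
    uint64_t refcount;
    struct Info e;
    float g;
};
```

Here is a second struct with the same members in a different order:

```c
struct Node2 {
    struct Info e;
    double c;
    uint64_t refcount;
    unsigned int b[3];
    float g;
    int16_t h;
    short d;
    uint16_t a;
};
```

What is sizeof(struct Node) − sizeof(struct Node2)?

Info: start_time at 0 (size 8, align 8) → ends 8; rss at 8 (size 1, align 1) → ends 9; pad 3 to align 4 for lock; lock at 12 (size 4, align 4) → ends 16; gid at 16 (size 4, align 4) → ends 20; state at 20 (size 1, align 1) → ends 21; tail pad 3 to reach multiple of 8; total 24 bytes, alignment 8
h at 0 (size 2, align 2) → ends 2
d at 2 (size 2, align 2) → ends 4
b at 4 (size 12, align 4) → ends 16
a at 16 (size 2, align 2) → ends 18
pad 6 to align 8 for c
c at 24 (size 8, align 8) → ends 32
refcount at 32 (size 8, align 8) → ends 40
e at 40 (size 24, align 8) → ends 64
g at 64 (size 4, align 4) → ends 68
tail pad 4 to reach multiple of 8
total 72 bytes, alignment 8
— Node2 —
e at 0 (size 24, align 8) → ends 24
c at 24 (size 8, align 8) → ends 32
refcount at 32 (size 8, align 8) → ends 40
b at 40 (size 12, align 4) → ends 52
g at 52 (size 4, align 4) → ends 56
h at 56 (size 2, align 2) → ends 58
d at 58 (size 2, align 2) → ends 60
a at 60 (size 2, align 2) → ends 62
tail pad 2 to reach multiple of 8
total 64 bytes, alignment 8
72 − 64 = 8

8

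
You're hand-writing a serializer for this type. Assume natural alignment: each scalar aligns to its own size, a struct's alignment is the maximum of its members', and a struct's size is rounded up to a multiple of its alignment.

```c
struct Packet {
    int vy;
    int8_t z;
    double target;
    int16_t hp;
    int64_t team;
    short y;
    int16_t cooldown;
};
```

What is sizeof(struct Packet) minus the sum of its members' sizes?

0..4  vy  (4B, 4-aligned)
4..5  z  (1B, 1-aligned)
5..8  -- padding (3B)
8..16  target  (8B, 8-aligned)
16..18  hp  (2B, 2-aligned)
18..24  -- padding (6B)
24..32  team  (8B, 8-aligned)
32..34  y  (2B, 2-aligned)
34..36  cooldown  (2B, 2-aligned)
36..40  -- tail padding (4B)
sizeof = 40, alignof = 8
data bytes 27, size 40 → padding 13

13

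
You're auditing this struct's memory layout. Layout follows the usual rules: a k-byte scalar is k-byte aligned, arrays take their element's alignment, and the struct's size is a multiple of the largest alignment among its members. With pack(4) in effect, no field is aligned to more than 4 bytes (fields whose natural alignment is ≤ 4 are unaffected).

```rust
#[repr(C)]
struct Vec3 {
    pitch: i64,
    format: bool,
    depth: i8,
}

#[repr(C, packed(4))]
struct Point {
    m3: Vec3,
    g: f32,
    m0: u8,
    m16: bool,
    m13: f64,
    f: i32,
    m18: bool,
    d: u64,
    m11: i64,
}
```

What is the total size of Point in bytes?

Vec3: pitch at 0 (size 8, align 8) → ends 8; format at 8 (size 1, align 1) → ends 9; depth at 9 (size 1, align 1) → ends 10; tail pad 6 to reach multiple of 8; total 16 bytes, alignment 8
m3 at 0 (size 16, align 4) → ends 16
g at 16 (size 4, align 4) → ends 20
m0 at 20 (size 1, align 1) → ends 21
m16 at 21 (size 1, align 1) → ends 22
pad 2 to align 4 for m13
m13 at 24 (size 8, align 4) → ends 32
f at 32 (size 4, align 4) → ends 36
m18 at 36 (size 1, align 1) → ends 37
pad 3 to align 4 for d
d at 40 (size 8, align 4) → ends 48
m11 at 48 (size 8, align 4) → ends 56
total 56 bytes, alignment 4

56 bytes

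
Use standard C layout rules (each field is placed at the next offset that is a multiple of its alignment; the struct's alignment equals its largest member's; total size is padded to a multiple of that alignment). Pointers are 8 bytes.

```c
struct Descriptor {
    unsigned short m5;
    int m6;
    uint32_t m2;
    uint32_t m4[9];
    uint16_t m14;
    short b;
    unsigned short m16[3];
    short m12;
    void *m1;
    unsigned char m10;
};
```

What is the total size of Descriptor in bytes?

@0: m5 [2B, align 2] → 2
+2 pad (align 4)
@4: m6 [4B, align 4] → 8
@8: m2 [4B, align 4] → 12
@12: m4 [36B, align 4] → 48
@48: m14 [2B, align 2] → 50
@50: b [2B, align 2] → 52
@52: m16 [6B, align 2] → 58
@58: m12 [2B, align 2] → 60
+4 pad (align 8)
@64: m1 [8B, align 8] → 72
@72: m10 [1B, align 1] → 73
+7 tail pad (align 8)
size 80, align 8

80 bytes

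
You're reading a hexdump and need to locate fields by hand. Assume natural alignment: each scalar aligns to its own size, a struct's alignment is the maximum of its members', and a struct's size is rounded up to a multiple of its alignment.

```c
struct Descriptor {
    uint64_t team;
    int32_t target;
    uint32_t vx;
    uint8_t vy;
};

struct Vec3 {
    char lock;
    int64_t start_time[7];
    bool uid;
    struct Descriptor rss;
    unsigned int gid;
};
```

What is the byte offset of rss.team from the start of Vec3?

Descriptor: team at 0 (size 8, align 8) → ends 8; target at 8 (size 4, align 4) → ends 12; vx at 12 (size 4, align 4) → ends 16; vy at 16 (size 1, align 1) → ends 17; tail pad 7 to reach multiple of 8; total 24 bytes, alignment 8
lock at 0 (size 1, align 1) → ends 1
pad 7 to align 8 for start_time
start_time at 8 (size 56, align 8) → ends 64
uid at 64 (size 1, align 1) → ends 65
pad 7 to align 8 for rss
rss at 72 (size 24, align 8) → ends 96
within Descriptor: team at 0
72 + 0 = 72

72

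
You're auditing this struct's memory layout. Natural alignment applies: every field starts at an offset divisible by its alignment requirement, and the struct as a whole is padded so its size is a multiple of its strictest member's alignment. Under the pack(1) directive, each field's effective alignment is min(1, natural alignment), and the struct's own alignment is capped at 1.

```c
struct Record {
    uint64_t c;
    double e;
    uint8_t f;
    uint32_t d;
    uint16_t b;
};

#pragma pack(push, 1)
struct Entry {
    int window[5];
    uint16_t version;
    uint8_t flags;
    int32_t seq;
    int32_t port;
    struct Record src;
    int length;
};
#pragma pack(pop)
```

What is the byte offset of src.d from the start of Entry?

Record: 0..8  c  (8B, 8-aligned); 8..16  e  (8B, 8-aligned); 16..17  f  (1B, 1-aligned); 17..20  -- padding (3B); 20..24  d  (4B, 4-aligned); 24..26  b  (2B, 2-aligned); 26..32  -- tail padding (6B); sizeof = 32, alignof = 8
0..20  window  (20B, 1-aligned)
20..22  version  (2B, 1-aligned)
22..23  flags  (1B, 1-aligned)
23..27  seq  (4B, 1-aligned)
27..31  port  (4B, 1-aligned)
31..63  src  (32B, 1-aligned)
within Record: d at 20
31 + 20 = 51

51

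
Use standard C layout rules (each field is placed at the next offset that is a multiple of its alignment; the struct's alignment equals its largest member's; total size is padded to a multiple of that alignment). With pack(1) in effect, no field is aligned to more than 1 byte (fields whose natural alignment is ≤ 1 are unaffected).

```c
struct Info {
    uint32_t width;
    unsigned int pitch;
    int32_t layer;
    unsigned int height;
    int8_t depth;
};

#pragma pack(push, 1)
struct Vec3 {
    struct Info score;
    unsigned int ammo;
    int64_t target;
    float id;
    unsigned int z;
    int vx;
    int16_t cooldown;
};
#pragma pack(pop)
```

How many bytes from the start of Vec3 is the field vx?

Info: 0..4  width  (4B, 4-aligned); 4..8  pitch  (4B, 4-aligned); 8..12  layer  (4B, 4-aligned); 12..16  height  (4B, 4-aligned); 16..17  depth  (1B, 1-aligned); 17..20  -- tail padding (3B); sizeof = 20, alignof = 4
0..20  score  (20B, 1-aligned)
20..24  ammo  (4B, 1-aligned)
24..32  target  (8B, 1-aligned)
32..36  id  (4B, 1-aligned)
36..40  z  (4B, 1-aligned)
40..44  vx  (4B, 1-aligned)

40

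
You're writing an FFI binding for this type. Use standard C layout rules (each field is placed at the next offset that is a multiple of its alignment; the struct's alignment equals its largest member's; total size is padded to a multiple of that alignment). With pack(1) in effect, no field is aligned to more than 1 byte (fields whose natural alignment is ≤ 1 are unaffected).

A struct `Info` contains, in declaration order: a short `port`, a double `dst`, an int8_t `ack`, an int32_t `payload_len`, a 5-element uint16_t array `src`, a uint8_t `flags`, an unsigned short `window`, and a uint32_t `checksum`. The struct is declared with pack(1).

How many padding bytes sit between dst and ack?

port at 0 (size 2, align 1) → ends 2
dst at 2 (size 8, align 1) → ends 10
ack at 10 (size 1, align 1) → ends 11

0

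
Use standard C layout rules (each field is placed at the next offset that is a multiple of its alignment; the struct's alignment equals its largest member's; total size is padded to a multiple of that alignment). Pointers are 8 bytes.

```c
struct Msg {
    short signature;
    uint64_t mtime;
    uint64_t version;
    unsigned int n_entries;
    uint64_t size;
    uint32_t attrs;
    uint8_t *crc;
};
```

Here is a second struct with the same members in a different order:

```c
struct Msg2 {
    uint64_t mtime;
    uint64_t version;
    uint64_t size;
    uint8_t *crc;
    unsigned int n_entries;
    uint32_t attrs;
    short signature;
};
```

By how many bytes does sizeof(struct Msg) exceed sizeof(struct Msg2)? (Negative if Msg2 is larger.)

@0: signature [2B, align 2] → 2
+6 pad (align 8)
@8: mtime [8B, align 8] → 16
@16: version [8B, align 8] → 24
@24: n_entries [4B, align 4] → 28
+4 pad (align 8)
@32: size [8B, align 8] → 40
@40: attrs [4B, align 4] → 44
+4 pad (align 8)
@48: crc [8B, align 8] → 56
size 56, align 8
— Msg2 —
@0: mtime [8B, align 8] → 8
@8: version [8B, align 8] → 16
@16: size [8B, align 8] → 24
@24: crc [8B, align 8] → 32
@32: n_entries [4B, align 4] → 36
@36: attrs [4B, align 4] → 40
@40: signature [2B, align 2] → 42
+6 tail pad (align 8)
size 48, align 8
56 − 48 = 8

8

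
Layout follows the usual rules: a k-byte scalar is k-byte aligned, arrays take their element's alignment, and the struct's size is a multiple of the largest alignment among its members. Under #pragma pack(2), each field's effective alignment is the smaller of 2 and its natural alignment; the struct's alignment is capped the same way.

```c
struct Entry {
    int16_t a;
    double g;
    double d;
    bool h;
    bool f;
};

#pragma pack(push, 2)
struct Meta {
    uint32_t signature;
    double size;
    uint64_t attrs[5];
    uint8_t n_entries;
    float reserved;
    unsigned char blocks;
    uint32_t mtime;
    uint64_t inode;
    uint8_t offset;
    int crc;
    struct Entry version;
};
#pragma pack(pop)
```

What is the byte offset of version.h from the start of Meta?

102

Entry: a at 0 (size 2, align 2) → ends 2; pad 6 to align 8 for g; g at 8 (size 8, align 8) → ends 16; d at 16 (size 8, align 8) → ends 24; h at 24 (size 1, align 1) → ends 25; f at 25 (size 1, align 1) → ends 26; tail pad 6 to reach multiple of 8; total 32 bytes, alignment 8
signature at 0 (size 4, align 2) → ends 4
size at 4 (size 8, align 2) → ends 12
attrs at 12 (size 40, align 2) → ends 52
n_entries at 52 (size 1, align 1) → ends 53
pad 1 to align 2 for reserved
reserved at 54 (size 4, align 2) → ends 58
blocks at 58 (size 1, align 1) → ends 59
pad 1 to align 2 for mtime
mtime at 60 (size 4, align 2) → ends 64
inode at 64 (size 8, align 2) → ends 72
offset at 72 (size 1, align 1) → ends 73
pad 1 to align 2 for crc
crc at 74 (size 4, align 2) → ends 78
version at 78 (size 32, align 2) → ends 110
within Entry: h at 24
78 + 24 = 102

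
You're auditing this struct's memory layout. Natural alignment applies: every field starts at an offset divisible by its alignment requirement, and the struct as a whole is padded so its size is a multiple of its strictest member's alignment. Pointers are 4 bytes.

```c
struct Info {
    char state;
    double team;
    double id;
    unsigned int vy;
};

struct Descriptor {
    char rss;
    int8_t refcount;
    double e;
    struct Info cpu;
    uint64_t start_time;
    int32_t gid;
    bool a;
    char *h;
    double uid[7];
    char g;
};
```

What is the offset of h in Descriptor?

Info: @0: state [1B, align 1] → 1; +7 pad (align 8); @8: team [8B, align 8] → 16; @16: id [8B, align 8] → 24; @24: vy [4B, align 4] → 28; +4 tail pad (align 8); size 32, align 8
@0: rss [1B, align 1] → 1
@1: refcount [1B, align 1] → 2
+6 pad (align 8)
@8: e [8B, align 8] → 16
@16: cpu [32B, align 8] → 48
@48: start_time [8B, align 8] → 56
@56: gid [4B, align 4] → 60
@60: a [1B, align 1] → 61
+3 pad (align 4)
@64: h [4B, align 4] → 68

64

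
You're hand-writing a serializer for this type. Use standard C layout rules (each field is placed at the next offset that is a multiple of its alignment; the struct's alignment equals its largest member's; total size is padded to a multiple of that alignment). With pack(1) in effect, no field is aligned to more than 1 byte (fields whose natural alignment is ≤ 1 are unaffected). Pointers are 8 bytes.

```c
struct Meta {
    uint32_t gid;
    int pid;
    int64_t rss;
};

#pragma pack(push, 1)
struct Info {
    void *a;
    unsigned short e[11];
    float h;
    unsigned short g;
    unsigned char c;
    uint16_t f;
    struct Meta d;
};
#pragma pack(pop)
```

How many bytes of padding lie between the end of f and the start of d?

Meta: gid at 0 (size 4, align 4) → ends 4; pid at 4 (size 4, align 4) → ends 8; rss at 8 (size 8, align 8) → ends 16; total 16 bytes, alignment 8
a at 0 (size 8, align 1) → ends 8
e at 8 (size 22, align 1) → ends 30
h at 30 (size 4, align 1) → ends 34
g at 34 (size 2, align 1) → ends 36
c at 36 (size 1, align 1) → ends 37
f at 37 (size 2, align 1) → ends 39
d at 39 (size 16, align 1) → ends 55

0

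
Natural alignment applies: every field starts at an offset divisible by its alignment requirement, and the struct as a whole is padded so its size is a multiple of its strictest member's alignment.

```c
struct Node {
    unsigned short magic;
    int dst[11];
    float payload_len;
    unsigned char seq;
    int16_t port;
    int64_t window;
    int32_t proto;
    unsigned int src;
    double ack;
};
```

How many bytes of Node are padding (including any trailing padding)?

3

0..2  magic  (2B, 2-aligned)
2..4  -- padding (2B)
4..48  dst  (44B, 4-aligned)
48..52  payload_len  (4B, 4-aligned)
52..53  seq  (1B, 1-aligned)
53..54  -- padding (1B)
54..56  port  (2B, 2-aligned)
56..64  window  (8B, 8-aligned)
64..68  proto  (4B, 4-aligned)
68..72  src  (4B, 4-aligned)
72..80  ack  (8B, 8-aligned)
sizeof = 80, alignof = 8
data bytes 77, size 80 → padding 3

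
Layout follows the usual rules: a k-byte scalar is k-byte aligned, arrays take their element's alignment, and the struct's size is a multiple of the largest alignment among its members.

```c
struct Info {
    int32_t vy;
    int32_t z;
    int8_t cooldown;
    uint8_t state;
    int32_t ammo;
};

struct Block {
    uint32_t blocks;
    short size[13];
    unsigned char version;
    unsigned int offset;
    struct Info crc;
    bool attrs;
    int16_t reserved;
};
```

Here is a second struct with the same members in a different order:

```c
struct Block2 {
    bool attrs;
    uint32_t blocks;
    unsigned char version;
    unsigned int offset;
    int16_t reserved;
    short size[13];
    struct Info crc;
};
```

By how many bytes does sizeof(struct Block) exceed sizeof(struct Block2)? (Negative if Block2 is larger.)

Info: @0: vy [4B, align 4] → 4; @4: z [4B, align 4] → 8; @8: cooldown [1B, align 1] → 9; @9: state [1B, align 1] → 10; +2 pad (align 4); @12: ammo [4B, align 4] → 16; size 16, align 4
@0: blocks [4B, align 4] → 4
@4: size [26B, align 2] → 30
@30: version [1B, align 1] → 31
+1 pad (align 4)
@32: offset [4B, align 4] → 36
@36: crc [16B, align 4] → 52
@52: attrs [1B, align 1] → 53
+1 pad (align 2)
@54: reserved [2B, align 2] → 56
size 56, align 4
— Block2 —
@0: attrs [1B, align 1] → 1
+3 pad (align 4)
@4: blocks [4B, align 4] → 8
@8: version [1B, align 1] → 9
+3 pad (align 4)
@12: offset [4B, align 4] → 16
@16: reserved [2B, align 2] → 18
@18: size [26B, align 2] → 44
@44: crc [16B, align 4] → 60
size 60, align 4
56 − 60 = -4

-4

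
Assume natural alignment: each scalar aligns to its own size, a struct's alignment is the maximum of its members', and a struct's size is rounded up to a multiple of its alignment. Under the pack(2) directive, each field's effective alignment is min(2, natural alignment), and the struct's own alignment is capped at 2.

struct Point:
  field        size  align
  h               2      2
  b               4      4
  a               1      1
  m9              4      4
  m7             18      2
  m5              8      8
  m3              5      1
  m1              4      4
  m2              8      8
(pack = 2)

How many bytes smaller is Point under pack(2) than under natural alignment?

16

natural layout:
  h at 0 (size 2, align 2) → ends 2
  pad 2 to align 4 for b
  b at 4 (size 4, align 4) → ends 8
  a at 8 (size 1, align 1) → ends 9
  pad 3 to align 4 for m9
  m9 at 12 (size 4, align 4) → ends 16
  m7 at 16 (size 18, align 2) → ends 34
  pad 6 to align 8 for m5
  m5 at 40 (size 8, align 8) → ends 48
  m3 at 48 (size 5, align 1) → ends 53
  pad 3 to align 4 for m1
  m1 at 56 (size 4, align 4) → ends 60
  pad 4 to align 8 for m2
  m2 at 64 (size 8, align 8) → ends 72
  total 72 bytes, alignment 8
packed(2) layout:
  h at 0 (size 2, align 2) → ends 2
  b at 2 (size 4, align 2) → ends 6
  a at 6 (size 1, align 1) → ends 7
  pad 1 to align 2 for m9
  m9 at 8 (size 4, align 2) → ends 12
  m7 at 12 (size 18, align 2) → ends 30
  m5 at 30 (size 8, align 2) → ends 38
  m3 at 38 (size 5, align 1) → ends 43
  pad 1 to align 2 for m1
  m1 at 44 (size 4, align 2) → ends 48
  m2 at 48 (size 8, align 2) → ends 56
  total 56 bytes, alignment 2
72 − 56 = 16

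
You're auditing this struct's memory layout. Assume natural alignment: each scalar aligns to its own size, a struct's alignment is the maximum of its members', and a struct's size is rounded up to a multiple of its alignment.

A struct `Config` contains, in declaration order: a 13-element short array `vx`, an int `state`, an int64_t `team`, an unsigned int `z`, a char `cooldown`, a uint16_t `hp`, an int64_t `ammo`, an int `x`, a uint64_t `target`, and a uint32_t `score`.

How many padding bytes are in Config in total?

vx at 0 (size 26, align 2) → ends 26
pad 2 to align 4 for state
state at 28 (size 4, align 4) → ends 32
team at 32 (size 8, align 8) → ends 40
z at 40 (size 4, align 4) → ends 44
cooldown at 44 (size 1, align 1) → ends 45
pad 1 to align 2 for hp
hp at 46 (size 2, align 2) → ends 48
ammo at 48 (size 8, align 8) → ends 56
x at 56 (size 4, align 4) → ends 60
pad 4 to align 8 for target
target at 64 (size 8, align 8) → ends 72
score at 72 (size 4, align 4) → ends 76
tail pad 4 to reach multiple of 8
total 80 bytes, alignment 8
data bytes 69, size 80 → padding 11

11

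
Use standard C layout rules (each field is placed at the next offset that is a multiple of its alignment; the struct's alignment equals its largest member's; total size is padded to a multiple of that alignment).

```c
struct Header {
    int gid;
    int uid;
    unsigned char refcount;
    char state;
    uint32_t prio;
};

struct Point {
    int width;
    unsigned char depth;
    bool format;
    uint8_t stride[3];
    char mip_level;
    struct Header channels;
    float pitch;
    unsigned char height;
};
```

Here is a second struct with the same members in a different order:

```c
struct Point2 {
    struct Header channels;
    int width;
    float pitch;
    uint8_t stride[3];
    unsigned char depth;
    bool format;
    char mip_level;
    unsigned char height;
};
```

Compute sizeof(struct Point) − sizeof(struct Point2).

Header: gid at 0 (size 4, align 4) → ends 4; uid at 4 (size 4, align 4) → ends 8; refcount at 8 (size 1, align 1) → ends 9; state at 9 (size 1, align 1) → ends 10; pad 2 to align 4 for prio; prio at 12 (size 4, align 4) → ends 16; total 16 bytes, alignment 4
width at 0 (size 4, align 4) → ends 4
depth at 4 (size 1, align 1) → ends 5
format at 5 (size 1, align 1) → ends 6
stride at 6 (size 3, align 1) → ends 9
mip_level at 9 (size 1, align 1) → ends 10
pad 2 to align 4 for channels
channels at 12 (size 16, align 4) → ends 28
pitch at 28 (size 4, align 4) → ends 32
height at 32 (size 1, align 1) → ends 33
tail pad 3 to reach multiple of 4
total 36 bytes, alignment 4
— Point2 —
channels at 0 (size 16, align 4) → ends 16
width at 16 (size 4, align 4) → ends 20
pitch at 20 (size 4, align 4) → ends 24
stride at 24 (size 3, align 1) → ends 27
depth at 27 (size 1, align 1) → ends 28
format at 28 (size 1, align 1) → ends 29
mip_level at 29 (size 1, align 1) → ends 30
height at 30 (size 1, align 1) → ends 31
tail pad 1 to reach multiple of 4
total 32 bytes, alignment 4
36 − 32 = 4

4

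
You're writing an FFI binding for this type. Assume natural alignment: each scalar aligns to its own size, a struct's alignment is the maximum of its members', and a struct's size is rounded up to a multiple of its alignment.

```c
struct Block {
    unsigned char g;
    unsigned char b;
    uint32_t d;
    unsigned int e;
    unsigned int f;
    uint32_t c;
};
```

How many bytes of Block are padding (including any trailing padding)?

0..1  g  (1B, 1-aligned)
1..2  b  (1B, 1-aligned)
2..4  -- padding (2B)
4..8  d  (4B, 4-aligned)
8..12  e  (4B, 4-aligned)
12..16  f  (4B, 4-aligned)
16..20  c  (4B, 4-aligned)
sizeof = 20, alignof = 4
data bytes 18, size 20 → padding 2

2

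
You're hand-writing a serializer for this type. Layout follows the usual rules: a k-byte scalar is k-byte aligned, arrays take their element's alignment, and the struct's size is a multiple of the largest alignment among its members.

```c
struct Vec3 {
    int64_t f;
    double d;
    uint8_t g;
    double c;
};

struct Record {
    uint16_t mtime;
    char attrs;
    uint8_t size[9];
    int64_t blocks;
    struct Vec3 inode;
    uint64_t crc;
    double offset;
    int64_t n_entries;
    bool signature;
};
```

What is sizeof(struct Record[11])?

Vec3: 0..8  f  (8B, 8-aligned); 8..16  d  (8B, 8-aligned); 16..17  g  (1B, 1-aligned); 17..24  -- padding (7B); 24..32  c  (8B, 8-aligned); sizeof = 32, alignof = 8
0..2  mtime  (2B, 2-aligned)
2..3  attrs  (1B, 1-aligned)
3..12  size  (9B, 1-aligned)
12..16  -- padding (4B)
16..24  blocks  (8B, 8-aligned)
24..56  inode  (32B, 8-aligned)
56..64  crc  (8B, 8-aligned)
64..72  offset  (8B, 8-aligned)
72..80  n_entries  (8B, 8-aligned)
80..81  signature  (1B, 1-aligned)
81..88  -- tail padding (7B)
sizeof = 88, alignof = 8
array of 11: 11 × 88 = 968

968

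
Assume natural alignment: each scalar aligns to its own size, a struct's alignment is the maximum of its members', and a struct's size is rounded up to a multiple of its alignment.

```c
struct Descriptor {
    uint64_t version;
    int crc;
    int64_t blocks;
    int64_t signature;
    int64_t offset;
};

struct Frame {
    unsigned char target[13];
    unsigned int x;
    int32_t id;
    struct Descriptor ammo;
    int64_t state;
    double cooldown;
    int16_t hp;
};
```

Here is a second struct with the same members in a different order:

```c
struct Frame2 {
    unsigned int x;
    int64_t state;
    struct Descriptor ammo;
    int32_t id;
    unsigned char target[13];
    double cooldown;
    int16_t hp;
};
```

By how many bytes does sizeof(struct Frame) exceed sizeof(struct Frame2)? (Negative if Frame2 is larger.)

Descriptor: 0..8  version  (8B, 8-aligned); 8..12  crc  (4B, 4-aligned); 12..16  -- padding (4B); 16..24  blocks  (8B, 8-aligned); 24..32  signature  (8B, 8-aligned); 32..40  offset  (8B, 8-aligned); sizeof = 40, alignof = 8
0..13  target  (13B, 1-aligned)
13..16  -- padding (3B)
16..20  x  (4B, 4-aligned)
20..24  id  (4B, 4-aligned)
24..64  ammo  (40B, 8-aligned)
64..72  state  (8B, 8-aligned)
72..80  cooldown  (8B, 8-aligned)
80..82  hp  (2B, 2-aligned)
82..88  -- tail padding (6B)
sizeof = 88, alignof = 8
— Frame2 —
0..4  x  (4B, 4-aligned)
4..8  -- padding (4B)
8..16  state  (8B, 8-aligned)
16..56  ammo  (40B, 8-aligned)
56..60  id  (4B, 4-aligned)
60..73  target  (13B, 1-aligned)
73..80  -- padding (7B)
80..88  cooldown  (8B, 8-aligned)
88..90  hp  (2B, 2-aligned)
90..96  -- tail padding (6B)
sizeof = 96, alignof = 8
88 − 96 = -8

-8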